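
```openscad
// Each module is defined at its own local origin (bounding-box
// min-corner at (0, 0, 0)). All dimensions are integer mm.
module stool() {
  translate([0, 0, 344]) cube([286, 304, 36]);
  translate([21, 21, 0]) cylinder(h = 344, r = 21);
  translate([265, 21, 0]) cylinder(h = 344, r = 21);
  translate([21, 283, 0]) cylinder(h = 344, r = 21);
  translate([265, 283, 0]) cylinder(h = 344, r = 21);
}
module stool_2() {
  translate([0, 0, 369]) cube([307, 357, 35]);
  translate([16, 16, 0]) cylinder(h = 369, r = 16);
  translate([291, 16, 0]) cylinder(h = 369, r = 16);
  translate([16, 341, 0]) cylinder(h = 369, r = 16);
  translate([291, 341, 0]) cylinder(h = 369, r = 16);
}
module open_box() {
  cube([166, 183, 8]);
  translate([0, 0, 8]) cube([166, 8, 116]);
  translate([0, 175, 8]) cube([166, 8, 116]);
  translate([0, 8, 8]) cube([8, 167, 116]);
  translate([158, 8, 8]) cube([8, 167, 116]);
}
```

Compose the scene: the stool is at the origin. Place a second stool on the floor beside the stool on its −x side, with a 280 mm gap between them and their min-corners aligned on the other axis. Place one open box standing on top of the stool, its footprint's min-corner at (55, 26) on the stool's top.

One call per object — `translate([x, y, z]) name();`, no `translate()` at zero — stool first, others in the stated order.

stool();
translate([-587, 0, 0]) stool_2();
translate([55, 26, 380]) open_box();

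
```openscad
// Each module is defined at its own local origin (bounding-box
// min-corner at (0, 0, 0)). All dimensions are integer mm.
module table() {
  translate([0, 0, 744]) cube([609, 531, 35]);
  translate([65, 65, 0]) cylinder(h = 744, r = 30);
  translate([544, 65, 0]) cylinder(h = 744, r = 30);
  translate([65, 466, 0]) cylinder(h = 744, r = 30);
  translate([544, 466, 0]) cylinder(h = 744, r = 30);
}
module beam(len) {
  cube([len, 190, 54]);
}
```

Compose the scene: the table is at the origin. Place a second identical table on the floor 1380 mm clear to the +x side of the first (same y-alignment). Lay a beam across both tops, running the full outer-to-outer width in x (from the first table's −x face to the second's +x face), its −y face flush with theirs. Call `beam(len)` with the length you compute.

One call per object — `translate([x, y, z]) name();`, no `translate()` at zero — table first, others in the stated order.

table();
translate([1989, 0, 0]) table();
translate([0, 0, 779]) beam(2598);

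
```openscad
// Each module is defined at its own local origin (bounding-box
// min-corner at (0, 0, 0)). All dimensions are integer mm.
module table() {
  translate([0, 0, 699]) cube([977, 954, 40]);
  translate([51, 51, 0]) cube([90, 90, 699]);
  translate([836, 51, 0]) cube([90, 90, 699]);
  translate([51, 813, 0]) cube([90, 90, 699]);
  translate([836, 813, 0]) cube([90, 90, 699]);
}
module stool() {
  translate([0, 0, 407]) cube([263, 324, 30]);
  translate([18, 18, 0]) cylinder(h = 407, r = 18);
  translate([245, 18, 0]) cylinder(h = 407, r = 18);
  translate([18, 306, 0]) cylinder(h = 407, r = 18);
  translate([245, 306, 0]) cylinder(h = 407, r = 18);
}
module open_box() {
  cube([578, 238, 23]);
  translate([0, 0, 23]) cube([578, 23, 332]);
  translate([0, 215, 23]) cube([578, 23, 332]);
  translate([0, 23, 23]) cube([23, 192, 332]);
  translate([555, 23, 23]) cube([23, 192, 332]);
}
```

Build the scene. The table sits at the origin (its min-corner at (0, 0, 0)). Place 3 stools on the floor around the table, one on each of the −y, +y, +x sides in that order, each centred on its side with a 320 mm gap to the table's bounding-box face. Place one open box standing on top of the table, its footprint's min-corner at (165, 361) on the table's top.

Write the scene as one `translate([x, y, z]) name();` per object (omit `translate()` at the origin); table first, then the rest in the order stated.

table();
translate([357, -644, 0]) stool();
translate([357, 1274, 0]) stool();
translate([1297, 315, 0]) stool();
translate([165, 361, 739]) open_box();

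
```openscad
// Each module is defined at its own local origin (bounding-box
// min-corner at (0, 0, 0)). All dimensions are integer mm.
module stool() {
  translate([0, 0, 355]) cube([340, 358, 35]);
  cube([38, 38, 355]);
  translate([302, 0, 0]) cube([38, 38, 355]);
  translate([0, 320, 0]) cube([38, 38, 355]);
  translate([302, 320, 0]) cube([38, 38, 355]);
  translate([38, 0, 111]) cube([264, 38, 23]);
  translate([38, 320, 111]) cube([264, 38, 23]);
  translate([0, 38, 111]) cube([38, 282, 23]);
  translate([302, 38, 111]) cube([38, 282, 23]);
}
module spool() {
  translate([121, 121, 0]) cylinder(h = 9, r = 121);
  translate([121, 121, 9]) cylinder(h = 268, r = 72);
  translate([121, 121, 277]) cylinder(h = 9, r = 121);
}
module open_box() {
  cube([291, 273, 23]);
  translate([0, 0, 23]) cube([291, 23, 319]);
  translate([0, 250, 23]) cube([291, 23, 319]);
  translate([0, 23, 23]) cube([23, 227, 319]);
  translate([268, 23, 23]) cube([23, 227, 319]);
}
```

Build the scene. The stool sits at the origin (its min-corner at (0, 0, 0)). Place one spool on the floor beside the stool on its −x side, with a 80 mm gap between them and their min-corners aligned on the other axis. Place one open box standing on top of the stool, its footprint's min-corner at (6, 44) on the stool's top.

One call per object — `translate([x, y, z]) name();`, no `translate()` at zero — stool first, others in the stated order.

stool();
translate([-322, 0, 0]) spool();
translate([6, 44, 390]) open_box();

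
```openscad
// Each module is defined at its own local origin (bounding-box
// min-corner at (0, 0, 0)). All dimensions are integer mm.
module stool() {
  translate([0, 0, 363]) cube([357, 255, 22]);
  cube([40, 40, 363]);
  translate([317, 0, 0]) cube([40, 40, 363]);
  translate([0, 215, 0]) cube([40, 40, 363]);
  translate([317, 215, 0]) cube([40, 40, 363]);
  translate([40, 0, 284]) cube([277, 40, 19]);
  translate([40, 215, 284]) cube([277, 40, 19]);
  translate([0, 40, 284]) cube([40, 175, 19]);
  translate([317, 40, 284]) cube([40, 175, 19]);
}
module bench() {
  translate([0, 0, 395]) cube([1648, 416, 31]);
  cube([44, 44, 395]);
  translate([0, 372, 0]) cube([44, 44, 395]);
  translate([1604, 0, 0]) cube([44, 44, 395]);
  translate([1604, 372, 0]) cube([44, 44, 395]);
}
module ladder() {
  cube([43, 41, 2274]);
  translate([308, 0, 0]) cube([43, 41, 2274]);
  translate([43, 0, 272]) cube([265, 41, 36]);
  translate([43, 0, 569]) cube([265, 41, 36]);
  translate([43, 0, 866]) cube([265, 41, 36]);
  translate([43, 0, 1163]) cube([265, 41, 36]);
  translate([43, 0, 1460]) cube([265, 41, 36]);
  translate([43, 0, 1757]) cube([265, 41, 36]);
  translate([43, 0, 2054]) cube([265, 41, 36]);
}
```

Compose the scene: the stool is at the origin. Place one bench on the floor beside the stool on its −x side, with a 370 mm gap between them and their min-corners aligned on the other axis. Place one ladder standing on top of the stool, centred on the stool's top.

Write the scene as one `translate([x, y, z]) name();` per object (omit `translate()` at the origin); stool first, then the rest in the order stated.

stool();
translate([-2018, 0, 0]) bench();
translate([3, 107, 385]) ladder();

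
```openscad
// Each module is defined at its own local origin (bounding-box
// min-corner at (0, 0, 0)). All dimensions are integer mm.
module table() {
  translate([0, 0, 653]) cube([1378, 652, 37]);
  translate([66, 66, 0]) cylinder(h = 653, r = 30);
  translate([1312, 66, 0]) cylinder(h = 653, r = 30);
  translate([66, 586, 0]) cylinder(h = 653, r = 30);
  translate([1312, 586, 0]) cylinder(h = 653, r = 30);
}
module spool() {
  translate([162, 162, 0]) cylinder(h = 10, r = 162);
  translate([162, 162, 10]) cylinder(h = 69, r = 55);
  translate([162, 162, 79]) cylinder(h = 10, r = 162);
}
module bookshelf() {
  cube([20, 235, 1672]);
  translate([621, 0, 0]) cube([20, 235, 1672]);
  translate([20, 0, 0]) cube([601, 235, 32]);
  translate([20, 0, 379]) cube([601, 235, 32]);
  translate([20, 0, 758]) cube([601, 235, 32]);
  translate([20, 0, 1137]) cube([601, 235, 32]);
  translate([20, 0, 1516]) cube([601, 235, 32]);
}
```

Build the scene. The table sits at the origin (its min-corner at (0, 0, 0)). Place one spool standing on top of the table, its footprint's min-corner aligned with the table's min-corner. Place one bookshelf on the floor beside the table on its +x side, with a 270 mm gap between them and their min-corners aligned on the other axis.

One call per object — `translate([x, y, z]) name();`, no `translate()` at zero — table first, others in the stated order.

table();
translate([0, 0, 690]) spool();
translate([1648, 0, 0]) bookshelf();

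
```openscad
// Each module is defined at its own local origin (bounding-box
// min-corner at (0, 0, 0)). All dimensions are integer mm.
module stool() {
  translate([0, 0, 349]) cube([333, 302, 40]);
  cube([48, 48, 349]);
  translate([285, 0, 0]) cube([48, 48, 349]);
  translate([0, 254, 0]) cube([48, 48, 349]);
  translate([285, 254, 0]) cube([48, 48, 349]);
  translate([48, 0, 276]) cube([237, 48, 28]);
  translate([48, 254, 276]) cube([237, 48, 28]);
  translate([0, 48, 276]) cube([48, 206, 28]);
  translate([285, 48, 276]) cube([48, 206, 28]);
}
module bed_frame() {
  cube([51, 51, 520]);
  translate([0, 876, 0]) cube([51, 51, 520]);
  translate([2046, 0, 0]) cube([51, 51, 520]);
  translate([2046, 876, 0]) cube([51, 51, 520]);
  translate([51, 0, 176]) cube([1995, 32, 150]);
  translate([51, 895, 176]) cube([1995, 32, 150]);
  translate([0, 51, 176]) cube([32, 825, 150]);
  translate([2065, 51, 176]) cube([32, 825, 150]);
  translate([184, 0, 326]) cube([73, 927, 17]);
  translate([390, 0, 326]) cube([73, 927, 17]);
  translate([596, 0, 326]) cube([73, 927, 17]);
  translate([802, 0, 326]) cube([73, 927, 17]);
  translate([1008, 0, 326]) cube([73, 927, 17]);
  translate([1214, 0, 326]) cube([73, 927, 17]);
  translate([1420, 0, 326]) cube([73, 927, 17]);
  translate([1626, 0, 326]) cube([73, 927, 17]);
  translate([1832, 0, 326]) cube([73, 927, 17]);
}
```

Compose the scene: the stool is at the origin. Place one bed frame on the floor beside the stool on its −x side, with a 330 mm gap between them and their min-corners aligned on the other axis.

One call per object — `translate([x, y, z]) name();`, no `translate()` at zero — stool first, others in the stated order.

stool();
translate([-2427, 0, 0]) bed_frame();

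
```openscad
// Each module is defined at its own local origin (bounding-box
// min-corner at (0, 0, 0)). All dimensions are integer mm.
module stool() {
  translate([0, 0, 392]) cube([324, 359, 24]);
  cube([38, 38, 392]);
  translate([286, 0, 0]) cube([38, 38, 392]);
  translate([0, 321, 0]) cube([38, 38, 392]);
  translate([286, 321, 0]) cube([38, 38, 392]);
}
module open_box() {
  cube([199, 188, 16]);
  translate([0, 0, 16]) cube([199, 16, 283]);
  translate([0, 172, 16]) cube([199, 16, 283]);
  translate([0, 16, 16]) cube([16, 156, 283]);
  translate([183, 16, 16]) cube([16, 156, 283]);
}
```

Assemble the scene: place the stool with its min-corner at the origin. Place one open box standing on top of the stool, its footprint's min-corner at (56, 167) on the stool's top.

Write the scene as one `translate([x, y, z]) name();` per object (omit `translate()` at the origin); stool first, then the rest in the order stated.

stool();
translate([56, 167, 416]) open_box();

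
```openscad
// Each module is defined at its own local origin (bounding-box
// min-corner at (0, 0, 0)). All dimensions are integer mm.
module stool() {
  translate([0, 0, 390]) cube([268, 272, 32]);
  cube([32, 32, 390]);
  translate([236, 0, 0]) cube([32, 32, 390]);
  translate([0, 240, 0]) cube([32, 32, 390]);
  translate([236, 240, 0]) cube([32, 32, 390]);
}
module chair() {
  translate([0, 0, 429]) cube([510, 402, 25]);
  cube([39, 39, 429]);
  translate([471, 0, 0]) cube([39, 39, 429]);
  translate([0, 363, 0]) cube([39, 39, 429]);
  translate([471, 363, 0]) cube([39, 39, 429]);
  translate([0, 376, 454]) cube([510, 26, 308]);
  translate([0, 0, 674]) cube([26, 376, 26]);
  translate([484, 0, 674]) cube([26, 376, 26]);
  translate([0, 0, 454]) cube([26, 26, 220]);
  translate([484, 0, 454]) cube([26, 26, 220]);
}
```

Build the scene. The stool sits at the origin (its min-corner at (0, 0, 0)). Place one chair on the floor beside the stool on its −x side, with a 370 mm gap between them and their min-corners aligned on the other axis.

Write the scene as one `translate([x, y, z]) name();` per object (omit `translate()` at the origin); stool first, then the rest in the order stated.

stool();
translate([-880, 0, 0]) chair();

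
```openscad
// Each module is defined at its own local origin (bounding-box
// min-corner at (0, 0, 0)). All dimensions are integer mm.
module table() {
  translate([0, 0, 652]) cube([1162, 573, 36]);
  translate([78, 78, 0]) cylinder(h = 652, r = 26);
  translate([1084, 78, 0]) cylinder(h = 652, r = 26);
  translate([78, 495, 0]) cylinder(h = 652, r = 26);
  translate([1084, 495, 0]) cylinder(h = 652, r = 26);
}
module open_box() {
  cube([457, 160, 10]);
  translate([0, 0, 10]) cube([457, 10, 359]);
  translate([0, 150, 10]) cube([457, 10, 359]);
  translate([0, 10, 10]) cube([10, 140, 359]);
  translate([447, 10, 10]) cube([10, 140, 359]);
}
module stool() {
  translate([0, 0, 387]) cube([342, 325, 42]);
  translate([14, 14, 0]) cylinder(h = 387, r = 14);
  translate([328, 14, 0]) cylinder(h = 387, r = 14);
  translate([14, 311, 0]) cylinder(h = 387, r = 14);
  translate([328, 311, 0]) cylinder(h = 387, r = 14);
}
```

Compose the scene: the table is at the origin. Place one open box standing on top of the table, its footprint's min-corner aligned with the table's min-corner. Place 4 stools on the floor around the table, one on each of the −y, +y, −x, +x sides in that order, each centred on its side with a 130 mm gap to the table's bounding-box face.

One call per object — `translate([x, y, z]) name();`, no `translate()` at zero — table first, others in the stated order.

table();
translate([0, 0, 688]) open_box();
translate([410, -455, 0]) stool();
translate([410, 703, 0]) stool();
translate([-472, 124, 0]) stool();
translate([1292, 124, 0]) stool();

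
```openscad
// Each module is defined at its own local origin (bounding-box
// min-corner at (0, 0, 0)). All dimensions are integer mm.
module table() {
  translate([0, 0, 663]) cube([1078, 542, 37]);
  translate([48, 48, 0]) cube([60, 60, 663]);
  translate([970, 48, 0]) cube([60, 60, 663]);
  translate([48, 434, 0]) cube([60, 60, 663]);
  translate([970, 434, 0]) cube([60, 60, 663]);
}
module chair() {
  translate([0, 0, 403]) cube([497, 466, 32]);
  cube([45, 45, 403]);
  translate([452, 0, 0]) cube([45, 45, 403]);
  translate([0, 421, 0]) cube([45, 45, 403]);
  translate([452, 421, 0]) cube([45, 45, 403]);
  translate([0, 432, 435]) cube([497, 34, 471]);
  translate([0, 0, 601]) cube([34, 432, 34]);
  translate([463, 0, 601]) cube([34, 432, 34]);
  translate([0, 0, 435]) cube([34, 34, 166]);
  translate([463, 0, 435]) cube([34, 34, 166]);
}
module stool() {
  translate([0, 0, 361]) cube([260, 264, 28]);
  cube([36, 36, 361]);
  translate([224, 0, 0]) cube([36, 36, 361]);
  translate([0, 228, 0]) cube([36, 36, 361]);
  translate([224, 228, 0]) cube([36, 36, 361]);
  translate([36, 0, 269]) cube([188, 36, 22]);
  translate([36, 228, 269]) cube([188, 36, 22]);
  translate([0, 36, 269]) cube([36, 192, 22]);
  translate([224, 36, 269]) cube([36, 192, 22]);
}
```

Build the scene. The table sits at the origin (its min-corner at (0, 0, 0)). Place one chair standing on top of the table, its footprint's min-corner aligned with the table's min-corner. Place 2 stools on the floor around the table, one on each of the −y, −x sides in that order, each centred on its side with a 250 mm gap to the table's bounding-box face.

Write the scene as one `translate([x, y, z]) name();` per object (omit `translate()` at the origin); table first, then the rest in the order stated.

table();
translate([0, 0, 700]) chair();
translate([409, -514, 0]) stool();
translate([-510, 139, 0]) stool();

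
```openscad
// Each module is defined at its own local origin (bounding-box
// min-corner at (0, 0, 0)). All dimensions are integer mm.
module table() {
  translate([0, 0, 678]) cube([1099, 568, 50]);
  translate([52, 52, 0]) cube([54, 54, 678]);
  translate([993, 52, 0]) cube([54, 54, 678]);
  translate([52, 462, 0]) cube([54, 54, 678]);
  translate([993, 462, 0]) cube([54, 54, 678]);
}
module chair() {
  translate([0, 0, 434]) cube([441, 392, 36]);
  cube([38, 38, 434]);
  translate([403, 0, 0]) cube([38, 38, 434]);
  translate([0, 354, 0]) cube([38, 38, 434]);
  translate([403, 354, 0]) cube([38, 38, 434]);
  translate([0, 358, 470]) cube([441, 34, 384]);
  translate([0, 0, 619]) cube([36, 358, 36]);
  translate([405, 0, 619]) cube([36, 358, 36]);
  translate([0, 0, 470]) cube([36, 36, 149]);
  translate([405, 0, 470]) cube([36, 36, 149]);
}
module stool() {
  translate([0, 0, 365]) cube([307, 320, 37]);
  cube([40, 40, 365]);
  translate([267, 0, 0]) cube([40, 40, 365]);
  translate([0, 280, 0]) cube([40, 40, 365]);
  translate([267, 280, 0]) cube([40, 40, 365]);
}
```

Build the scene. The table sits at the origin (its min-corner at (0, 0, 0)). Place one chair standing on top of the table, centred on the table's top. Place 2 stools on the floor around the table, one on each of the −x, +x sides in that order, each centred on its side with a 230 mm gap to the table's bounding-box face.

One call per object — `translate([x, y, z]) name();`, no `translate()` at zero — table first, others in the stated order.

table();
translate([329, 88, 728]) chair();
translate([-537, 124, 0]) stool();
translate([1329, 124, 0]) stool();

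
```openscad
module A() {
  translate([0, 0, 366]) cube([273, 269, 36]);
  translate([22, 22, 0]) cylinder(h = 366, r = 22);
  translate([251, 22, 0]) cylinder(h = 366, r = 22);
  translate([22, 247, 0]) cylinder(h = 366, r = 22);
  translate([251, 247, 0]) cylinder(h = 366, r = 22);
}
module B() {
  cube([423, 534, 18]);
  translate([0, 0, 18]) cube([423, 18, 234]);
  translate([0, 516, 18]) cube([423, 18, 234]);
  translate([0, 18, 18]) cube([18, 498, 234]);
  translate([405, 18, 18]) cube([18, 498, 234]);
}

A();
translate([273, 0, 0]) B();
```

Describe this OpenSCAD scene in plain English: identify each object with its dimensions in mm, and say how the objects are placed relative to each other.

A is a simple wooden stool: a rectangular seat 273 mm (x) by 269 mm (y), 36 mm thick, top face at z = 402 mm, on four round legs, each 44 mm in diameter. The legs rest on z = 0, each leg's axis is inset half a diameter from the nearest pair of seat edges (so the leg's bounding box is flush with the corner).

B is an open storage box with external size 423×534×252 mm and wall thickness 18 mm (the base is also 18 mm thick). The base covers the whole footprint; the four walls stand on the base, with the y-facing walls full-width and the x-facing walls fitting between their inner faces.

The open box is against the stool's +x side, with their −y faces flush.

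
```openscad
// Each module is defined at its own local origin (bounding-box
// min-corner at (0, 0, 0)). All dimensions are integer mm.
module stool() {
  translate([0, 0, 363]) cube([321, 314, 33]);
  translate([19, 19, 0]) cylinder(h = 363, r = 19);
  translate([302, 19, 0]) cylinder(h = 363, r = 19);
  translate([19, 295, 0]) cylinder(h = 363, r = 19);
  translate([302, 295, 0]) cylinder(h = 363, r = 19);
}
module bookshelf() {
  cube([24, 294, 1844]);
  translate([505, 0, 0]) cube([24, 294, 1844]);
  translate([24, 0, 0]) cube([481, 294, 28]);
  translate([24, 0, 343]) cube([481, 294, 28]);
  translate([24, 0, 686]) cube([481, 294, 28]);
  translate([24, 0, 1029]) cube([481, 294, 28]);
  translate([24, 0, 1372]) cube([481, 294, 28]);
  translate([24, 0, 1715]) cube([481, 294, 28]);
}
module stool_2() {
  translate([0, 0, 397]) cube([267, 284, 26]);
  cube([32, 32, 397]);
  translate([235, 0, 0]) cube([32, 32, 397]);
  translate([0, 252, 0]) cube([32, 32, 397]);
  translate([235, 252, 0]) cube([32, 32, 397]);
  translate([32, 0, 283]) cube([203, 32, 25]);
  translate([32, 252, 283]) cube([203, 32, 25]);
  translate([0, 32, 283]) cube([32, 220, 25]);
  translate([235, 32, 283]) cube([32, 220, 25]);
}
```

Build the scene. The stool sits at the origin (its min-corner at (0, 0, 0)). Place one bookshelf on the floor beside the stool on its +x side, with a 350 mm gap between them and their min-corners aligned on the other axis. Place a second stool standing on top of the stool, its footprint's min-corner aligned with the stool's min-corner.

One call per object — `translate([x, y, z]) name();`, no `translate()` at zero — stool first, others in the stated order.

stool();
translate([671, 0, 0]) bookshelf();
translate([0, 0, 396]) stool_2();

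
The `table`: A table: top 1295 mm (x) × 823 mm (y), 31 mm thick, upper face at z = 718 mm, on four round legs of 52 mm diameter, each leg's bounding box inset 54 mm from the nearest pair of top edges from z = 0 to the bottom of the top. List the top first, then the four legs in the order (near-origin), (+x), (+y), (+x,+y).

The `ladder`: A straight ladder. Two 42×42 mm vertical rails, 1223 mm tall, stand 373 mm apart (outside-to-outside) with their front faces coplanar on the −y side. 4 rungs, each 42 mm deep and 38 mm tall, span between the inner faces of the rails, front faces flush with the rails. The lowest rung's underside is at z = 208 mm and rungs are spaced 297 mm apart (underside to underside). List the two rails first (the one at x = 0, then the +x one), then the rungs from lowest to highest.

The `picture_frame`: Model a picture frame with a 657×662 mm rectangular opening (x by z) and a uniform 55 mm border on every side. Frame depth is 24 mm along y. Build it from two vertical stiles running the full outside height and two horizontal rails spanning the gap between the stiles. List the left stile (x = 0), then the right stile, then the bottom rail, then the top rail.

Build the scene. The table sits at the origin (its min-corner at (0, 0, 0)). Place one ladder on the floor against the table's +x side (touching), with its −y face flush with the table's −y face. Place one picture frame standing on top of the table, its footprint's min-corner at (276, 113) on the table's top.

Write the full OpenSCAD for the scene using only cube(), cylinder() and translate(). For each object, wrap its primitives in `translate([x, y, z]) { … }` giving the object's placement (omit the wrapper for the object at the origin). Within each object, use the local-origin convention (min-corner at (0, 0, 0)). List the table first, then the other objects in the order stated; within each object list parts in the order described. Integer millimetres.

translate([0, 0, 687]) cube([1295, 823, 31]);
translate([80, 80, 0]) cylinder(h = 687, r = 26);
translate([1215, 80, 0]) cylinder(h = 687, r = 26);
translate([80, 743, 0]) cylinder(h = 687, r = 26);
translate([1215, 743, 0]) cylinder(h = 687, r = 26);
translate([1295, 0, 0]) {
  cube([42, 42, 1223]);
  translate([331, 0, 0]) cube([42, 42, 1223]);
  translate([42, 0, 208]) cube([289, 42, 38]);
  translate([42, 0, 505]) cube([289, 42, 38]);
  translate([42, 0, 802]) cube([289, 42, 38]);
  translate([42, 0, 1099]) cube([289, 42, 38]);
}
translate([276, 113, 718]) {
  cube([55, 24, 772]);
  translate([712, 0, 0]) cube([55, 24, 772]);
  translate([55, 0, 0]) cube([657, 24, 55]);
  translate([55, 0, 717]) cube([657, 24, 55]);
}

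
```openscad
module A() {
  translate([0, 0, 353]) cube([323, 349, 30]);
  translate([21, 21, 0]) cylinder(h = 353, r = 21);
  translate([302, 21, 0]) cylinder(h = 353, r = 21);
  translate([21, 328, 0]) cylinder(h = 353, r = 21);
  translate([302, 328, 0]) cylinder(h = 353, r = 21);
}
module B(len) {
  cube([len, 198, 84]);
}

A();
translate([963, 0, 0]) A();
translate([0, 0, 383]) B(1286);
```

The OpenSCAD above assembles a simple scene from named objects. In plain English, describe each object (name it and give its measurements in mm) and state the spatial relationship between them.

A is a simple wooden stool: a rectangular seat 323 mm (x) by 349 mm (y), 30 mm thick, top face at z = 383 mm, on four round legs, each 42 mm in diameter. The legs rest on z = 0, each leg's axis is inset half a diameter from the nearest pair of seat edges (so the leg's bounding box is flush with the corner).

B is a rectangular beam 1286 mm long (x), 198 mm deep (y), 84 mm thick (z).

The beam spans the tops of two stools placed 640 mm apart, resting at z = 383 mm.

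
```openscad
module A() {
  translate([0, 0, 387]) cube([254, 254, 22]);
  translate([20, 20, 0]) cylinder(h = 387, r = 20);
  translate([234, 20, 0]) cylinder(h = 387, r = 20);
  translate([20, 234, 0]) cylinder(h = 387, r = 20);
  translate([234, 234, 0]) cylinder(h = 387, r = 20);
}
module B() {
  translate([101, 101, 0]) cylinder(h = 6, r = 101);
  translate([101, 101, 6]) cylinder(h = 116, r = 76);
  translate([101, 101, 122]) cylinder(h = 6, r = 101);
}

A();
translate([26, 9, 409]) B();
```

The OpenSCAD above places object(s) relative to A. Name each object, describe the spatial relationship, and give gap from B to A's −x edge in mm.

The spool's min-x is at 26; the stool's min-x is 0; gap = 26 mm.

A is a stool. B is a spool. The spool is on top of the stool. The gap from the spool to the stool's −x edge is 26 mm.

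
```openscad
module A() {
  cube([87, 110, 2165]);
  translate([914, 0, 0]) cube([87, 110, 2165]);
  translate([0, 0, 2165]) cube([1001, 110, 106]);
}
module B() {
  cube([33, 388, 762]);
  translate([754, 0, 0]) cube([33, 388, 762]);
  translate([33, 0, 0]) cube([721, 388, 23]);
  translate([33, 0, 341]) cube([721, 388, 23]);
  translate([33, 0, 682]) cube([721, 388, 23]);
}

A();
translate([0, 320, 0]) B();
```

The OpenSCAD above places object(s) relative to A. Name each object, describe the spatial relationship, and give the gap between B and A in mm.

A is a door frame. B is a bookshelf. The bookshelf is on the floor beside the door frame on its +y side. The gap between the bookshelf and the door frame is 210 mm.

The bookshelf's nearest face is 210 mm from the door frame's +y face.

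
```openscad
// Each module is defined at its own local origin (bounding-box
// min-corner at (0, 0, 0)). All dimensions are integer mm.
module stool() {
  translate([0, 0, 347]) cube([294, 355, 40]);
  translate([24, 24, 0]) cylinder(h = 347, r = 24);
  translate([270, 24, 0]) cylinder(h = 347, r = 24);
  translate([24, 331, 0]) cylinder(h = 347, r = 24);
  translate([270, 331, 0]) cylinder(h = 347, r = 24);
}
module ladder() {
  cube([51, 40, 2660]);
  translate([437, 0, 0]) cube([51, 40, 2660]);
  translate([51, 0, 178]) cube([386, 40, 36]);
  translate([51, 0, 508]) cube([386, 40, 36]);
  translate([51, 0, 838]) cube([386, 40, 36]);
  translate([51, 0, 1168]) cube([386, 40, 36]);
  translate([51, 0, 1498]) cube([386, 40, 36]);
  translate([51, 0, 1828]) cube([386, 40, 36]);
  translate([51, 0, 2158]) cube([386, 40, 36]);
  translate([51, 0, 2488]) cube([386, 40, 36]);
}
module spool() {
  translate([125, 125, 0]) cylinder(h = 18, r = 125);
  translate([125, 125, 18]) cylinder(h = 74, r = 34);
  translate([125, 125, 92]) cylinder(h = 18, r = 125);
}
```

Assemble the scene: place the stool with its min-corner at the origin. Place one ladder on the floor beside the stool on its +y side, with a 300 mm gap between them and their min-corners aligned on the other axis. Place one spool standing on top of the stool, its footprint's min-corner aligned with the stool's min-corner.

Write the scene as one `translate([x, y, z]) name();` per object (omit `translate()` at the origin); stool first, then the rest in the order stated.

stool();
translate([0, 655, 0]) ladder();
translate([0, 0, 387]) spool();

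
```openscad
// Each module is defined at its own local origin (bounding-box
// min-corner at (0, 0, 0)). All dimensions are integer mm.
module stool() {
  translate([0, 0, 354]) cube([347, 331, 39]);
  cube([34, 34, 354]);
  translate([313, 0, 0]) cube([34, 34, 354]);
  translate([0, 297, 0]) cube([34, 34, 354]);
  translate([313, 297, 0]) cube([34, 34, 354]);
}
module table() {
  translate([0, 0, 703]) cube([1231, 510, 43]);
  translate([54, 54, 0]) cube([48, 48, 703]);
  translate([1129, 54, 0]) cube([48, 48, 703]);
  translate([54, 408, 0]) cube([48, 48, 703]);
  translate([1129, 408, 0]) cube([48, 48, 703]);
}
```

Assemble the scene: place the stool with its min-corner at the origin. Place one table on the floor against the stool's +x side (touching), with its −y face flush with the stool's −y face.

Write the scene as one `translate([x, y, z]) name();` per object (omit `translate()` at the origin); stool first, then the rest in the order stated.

stool();
translate([347, 0, 0]) table();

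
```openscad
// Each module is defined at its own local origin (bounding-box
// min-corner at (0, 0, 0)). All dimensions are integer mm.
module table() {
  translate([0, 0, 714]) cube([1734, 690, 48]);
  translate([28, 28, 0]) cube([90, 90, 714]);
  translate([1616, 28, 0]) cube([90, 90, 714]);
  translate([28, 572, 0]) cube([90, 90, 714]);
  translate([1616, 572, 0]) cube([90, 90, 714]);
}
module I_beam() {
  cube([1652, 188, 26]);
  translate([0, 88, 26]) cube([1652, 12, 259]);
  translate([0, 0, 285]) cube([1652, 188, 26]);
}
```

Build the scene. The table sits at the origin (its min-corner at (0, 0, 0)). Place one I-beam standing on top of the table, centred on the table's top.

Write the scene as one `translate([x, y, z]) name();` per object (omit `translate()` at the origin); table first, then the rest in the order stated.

table();
translate([41, 251, 762]) I_beam();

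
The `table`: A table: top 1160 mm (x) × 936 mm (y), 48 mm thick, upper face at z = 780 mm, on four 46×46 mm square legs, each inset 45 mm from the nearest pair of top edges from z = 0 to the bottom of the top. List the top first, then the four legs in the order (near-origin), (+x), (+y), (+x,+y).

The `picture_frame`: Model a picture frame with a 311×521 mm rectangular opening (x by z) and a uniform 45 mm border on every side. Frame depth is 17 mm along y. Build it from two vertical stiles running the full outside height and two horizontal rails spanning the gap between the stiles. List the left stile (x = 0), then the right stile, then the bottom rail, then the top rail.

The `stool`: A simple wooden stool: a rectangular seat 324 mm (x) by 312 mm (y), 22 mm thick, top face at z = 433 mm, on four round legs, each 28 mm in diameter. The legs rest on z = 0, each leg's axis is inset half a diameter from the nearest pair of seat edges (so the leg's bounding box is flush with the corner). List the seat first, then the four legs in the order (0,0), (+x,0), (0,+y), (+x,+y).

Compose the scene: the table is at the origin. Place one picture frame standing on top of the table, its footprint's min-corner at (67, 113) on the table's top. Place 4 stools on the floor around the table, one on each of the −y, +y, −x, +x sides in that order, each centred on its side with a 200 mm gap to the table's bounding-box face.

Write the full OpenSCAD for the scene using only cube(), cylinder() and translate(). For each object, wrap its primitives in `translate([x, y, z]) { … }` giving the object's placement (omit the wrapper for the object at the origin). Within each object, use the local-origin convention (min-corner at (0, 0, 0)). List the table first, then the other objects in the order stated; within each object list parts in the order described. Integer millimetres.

translate([0, 0, 732]) cube([1160, 936, 48]);
translate([45, 45, 0]) cube([46, 46, 732]);
translate([1069, 45, 0]) cube([46, 46, 732]);
translate([45, 845, 0]) cube([46, 46, 732]);
translate([1069, 845, 0]) cube([46, 46, 732]);
translate([67, 113, 780]) {
  cube([45, 17, 611]);
  translate([356, 0, 0]) cube([45, 17, 611]);
  translate([45, 0, 0]) cube([311, 17, 45]);
  translate([45, 0, 566]) cube([311, 17, 45]);
}
translate([418, -512, 0]) {
  translate([0, 0, 411]) cube([324, 312, 22]);
  translate([14, 14, 0]) cylinder(h = 411, r = 14);
  translate([310, 14, 0]) cylinder(h = 411, r = 14);
  translate([14, 298, 0]) cylinder(h = 411, r = 14);
  translate([310, 298, 0]) cylinder(h = 411, r = 14);
}
translate([418, 1136, 0]) {
  translate([0, 0, 411]) cube([324, 312, 22]);
  translate([14, 14, 0]) cylinder(h = 411, r = 14);
  translate([310, 14, 0]) cylinder(h = 411, r = 14);
  translate([14, 298, 0]) cylinder(h = 411, r = 14);
  translate([310, 298, 0]) cylinder(h = 411, r = 14);
}
translate([-524, 312, 0]) {
  translate([0, 0, 411]) cube([324, 312, 22]);
  translate([14, 14, 0]) cylinder(h = 411, r = 14);
  translate([310, 14, 0]) cylinder(h = 411, r = 14);
  translate([14, 298, 0]) cylinder(h = 411, r = 14);
  translate([310, 298, 0]) cylinder(h = 411, r = 14);
}
translate([1360, 312, 0]) {
  translate([0, 0, 411]) cube([324, 312, 22]);
  translate([14, 14, 0]) cylinder(h = 411, r = 14);
  translate([310, 14, 0]) cylinder(h = 411, r = 14);
  translate([14, 298, 0]) cylinder(h = 411, r = 14);
  translate([310, 298, 0]) cylinder(h = 411, r = 14);
}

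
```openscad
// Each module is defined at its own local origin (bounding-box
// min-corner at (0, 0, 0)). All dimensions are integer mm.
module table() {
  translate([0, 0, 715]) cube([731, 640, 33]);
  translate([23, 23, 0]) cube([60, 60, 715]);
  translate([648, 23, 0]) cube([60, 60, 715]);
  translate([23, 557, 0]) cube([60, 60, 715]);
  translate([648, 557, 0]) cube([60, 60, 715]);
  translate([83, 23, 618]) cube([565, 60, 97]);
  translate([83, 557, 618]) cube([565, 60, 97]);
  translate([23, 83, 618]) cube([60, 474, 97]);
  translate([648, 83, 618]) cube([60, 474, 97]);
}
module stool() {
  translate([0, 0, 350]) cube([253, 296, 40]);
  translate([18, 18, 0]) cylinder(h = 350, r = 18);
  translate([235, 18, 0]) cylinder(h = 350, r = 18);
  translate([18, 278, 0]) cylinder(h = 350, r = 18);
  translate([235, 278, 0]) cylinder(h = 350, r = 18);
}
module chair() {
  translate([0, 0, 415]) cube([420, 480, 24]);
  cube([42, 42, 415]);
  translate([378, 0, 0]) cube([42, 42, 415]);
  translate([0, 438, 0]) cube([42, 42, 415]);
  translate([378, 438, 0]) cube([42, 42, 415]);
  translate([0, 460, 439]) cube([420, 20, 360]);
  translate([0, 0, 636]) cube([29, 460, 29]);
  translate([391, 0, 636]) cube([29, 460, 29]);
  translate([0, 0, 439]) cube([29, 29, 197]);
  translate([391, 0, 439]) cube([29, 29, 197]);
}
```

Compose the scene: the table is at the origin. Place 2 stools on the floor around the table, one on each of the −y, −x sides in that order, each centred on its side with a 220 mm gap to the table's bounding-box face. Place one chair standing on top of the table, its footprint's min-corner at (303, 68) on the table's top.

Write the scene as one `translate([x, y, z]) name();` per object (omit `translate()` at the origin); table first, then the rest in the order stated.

table();
translate([239, -516, 0]) stool();
translate([-473, 172, 0]) stool();
translate([303, 68, 748]) chair();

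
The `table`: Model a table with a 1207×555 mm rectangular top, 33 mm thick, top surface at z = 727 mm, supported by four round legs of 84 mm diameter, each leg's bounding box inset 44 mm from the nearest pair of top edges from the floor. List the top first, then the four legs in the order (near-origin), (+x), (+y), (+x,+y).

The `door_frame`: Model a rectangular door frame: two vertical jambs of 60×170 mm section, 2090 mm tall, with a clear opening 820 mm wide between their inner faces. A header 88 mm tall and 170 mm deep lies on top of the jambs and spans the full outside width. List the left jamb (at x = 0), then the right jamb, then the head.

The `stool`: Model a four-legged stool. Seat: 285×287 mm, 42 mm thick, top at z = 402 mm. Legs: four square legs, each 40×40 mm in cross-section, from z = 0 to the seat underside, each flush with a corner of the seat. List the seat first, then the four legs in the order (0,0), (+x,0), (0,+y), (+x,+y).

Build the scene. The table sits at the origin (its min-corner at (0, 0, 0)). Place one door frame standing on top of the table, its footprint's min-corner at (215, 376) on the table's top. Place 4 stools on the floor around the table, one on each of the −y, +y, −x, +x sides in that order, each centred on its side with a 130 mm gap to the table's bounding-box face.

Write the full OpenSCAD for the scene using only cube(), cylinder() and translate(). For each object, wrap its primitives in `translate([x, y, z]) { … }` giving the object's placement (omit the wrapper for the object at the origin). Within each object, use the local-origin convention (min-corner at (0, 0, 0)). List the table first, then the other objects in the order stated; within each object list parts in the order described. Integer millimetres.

translate([0, 0, 694]) cube([1207, 555, 33]);
translate([86, 86, 0]) cylinder(h = 694, r = 42);
translate([1121, 86, 0]) cylinder(h = 694, r = 42);
translate([86, 469, 0]) cylinder(h = 694, r = 42);
translate([1121, 469, 0]) cylinder(h = 694, r = 42);
translate([215, 376, 727]) {
  cube([60, 170, 2090]);
  translate([880, 0, 0]) cube([60, 170, 2090]);
  translate([0, 0, 2090]) cube([940, 170, 88]);
}
translate([461, -417, 0]) {
  translate([0, 0, 360]) cube([285, 287, 42]);
  cube([40, 40, 360]);
  translate([245, 0, 0]) cube([40, 40, 360]);
  translate([0, 247, 0]) cube([40, 40, 360]);
  translate([245, 247, 0]) cube([40, 40, 360]);
}
translate([461, 685, 0]) {
  translate([0, 0, 360]) cube([285, 287, 42]);
  cube([40, 40, 360]);
  translate([245, 0, 0]) cube([40, 40, 360]);
  translate([0, 247, 0]) cube([40, 40, 360]);
  translate([245, 247, 0]) cube([40, 40, 360]);
}
translate([-415, 134, 0]) {
  translate([0, 0, 360]) cube([285, 287, 42]);
  cube([40, 40, 360]);
  translate([245, 0, 0]) cube([40, 40, 360]);
  translate([0, 247, 0]) cube([40, 40, 360]);
  translate([245, 247, 0]) cube([40, 40, 360]);
}
translate([1337, 134, 0]) {
  translate([0, 0, 360]) cube([285, 287, 42]);
  cube([40, 40, 360]);
  translate([245, 0, 0]) cube([40, 40, 360]);
  translate([0, 247, 0]) cube([40, 40, 360]);
  translate([245, 247, 0]) cube([40, 40, 360]);
}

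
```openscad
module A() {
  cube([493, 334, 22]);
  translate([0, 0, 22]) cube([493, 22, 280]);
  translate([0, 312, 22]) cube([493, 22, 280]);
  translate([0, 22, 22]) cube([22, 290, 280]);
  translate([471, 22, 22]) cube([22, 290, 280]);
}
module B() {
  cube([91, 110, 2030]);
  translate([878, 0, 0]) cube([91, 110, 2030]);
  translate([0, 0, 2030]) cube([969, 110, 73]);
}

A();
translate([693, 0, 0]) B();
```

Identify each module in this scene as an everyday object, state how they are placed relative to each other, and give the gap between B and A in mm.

The door frame's nearest face is 200 mm from the open box's +x face.

A is an open box. B is a door frame. The door frame is on the floor beside the open box on its +x side. The gap between the door frame and the open box is 200 mm.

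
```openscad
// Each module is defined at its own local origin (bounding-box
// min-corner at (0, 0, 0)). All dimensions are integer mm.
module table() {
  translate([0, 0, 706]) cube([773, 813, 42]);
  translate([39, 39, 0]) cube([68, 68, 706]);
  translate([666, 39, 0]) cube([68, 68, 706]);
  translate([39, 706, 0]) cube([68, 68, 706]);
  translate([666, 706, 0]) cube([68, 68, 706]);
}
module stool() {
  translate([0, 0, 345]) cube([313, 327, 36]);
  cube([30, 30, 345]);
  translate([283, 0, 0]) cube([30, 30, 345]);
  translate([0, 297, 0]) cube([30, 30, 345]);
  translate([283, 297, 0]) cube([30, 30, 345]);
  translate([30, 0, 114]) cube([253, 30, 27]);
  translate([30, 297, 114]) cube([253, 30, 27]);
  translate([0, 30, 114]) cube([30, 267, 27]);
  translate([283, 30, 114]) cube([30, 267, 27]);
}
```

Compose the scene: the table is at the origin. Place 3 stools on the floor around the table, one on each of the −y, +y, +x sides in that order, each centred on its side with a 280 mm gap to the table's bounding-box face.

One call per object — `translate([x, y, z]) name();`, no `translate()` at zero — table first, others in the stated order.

table();
translate([230, -607, 0]) stool();
translate([230, 1093, 0]) stool();
translate([1053, 243, 0]) stool();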